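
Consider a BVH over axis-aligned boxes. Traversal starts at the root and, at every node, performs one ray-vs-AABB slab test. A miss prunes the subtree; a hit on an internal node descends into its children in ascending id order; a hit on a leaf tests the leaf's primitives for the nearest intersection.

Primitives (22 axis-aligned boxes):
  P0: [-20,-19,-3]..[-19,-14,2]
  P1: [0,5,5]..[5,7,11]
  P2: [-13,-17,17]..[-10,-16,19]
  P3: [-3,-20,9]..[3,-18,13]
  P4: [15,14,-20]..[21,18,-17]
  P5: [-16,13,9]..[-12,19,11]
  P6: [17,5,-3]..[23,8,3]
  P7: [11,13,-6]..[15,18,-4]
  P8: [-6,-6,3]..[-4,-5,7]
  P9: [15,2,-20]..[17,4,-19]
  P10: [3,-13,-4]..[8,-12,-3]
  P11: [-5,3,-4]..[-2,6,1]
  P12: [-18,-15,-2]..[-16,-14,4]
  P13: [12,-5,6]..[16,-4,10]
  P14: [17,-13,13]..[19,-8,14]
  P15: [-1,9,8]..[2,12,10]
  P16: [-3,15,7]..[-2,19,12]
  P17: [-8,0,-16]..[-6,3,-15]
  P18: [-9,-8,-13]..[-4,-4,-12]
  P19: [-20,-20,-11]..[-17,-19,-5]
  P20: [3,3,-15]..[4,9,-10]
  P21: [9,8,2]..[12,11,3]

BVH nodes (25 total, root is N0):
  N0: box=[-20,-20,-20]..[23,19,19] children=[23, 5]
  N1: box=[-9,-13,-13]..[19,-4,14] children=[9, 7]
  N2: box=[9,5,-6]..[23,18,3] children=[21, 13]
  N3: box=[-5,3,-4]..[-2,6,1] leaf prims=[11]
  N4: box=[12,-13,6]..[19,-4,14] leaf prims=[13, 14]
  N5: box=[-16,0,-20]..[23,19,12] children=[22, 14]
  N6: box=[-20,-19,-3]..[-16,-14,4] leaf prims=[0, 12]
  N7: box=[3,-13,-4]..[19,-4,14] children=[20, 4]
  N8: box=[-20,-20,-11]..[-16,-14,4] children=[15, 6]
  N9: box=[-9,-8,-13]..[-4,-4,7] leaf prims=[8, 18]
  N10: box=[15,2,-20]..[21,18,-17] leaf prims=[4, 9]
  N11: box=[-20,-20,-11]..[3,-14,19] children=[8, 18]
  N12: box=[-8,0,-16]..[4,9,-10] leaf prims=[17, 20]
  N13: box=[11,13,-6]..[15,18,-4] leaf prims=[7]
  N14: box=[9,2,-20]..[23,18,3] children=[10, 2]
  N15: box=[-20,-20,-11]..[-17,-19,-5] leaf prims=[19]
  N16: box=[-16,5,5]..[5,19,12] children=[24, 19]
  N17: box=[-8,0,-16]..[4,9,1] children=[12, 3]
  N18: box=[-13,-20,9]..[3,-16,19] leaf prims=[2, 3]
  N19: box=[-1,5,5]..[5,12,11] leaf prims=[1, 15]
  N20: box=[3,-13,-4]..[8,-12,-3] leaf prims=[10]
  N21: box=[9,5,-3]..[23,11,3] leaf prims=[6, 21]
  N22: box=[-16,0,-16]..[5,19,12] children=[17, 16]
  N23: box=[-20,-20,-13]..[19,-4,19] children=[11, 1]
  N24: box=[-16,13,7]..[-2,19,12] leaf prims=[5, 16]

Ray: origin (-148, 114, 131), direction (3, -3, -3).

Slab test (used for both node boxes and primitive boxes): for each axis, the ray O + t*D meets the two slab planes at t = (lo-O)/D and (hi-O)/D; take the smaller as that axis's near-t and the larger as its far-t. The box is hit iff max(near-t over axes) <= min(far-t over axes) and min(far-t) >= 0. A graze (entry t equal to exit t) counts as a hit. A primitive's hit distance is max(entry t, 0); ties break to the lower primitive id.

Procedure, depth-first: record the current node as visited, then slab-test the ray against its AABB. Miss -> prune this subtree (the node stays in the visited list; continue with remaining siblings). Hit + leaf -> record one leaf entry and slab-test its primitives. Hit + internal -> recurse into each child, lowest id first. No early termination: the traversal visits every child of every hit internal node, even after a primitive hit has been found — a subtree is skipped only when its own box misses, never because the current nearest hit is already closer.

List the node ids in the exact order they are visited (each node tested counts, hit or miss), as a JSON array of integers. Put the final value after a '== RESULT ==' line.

Traverse from the root:
N0 x:[128/3,57] y:[95/3,134/3] z:[112/3,151/3] -> hit [128/3,134/3], descend [5, 23]
  N5 x:[44,57] y:[95/3,38] z:[119/3,151/3] -> miss, prune
  N23 x:[128/3,167/3] y:[118/3,134/3] z:[112/3,48] -> hit [128/3,134/3], descend [1, 11]
    N1 x:[139/3,167/3] y:[118/3,127/3] z:[39,48] -> miss, prune
    N11 x:[128/3,151/3] y:[128/3,134/3] z:[112/3,142/3] -> hit [128/3,134/3], descend [8, 18]
      N8 x:[128/3,44] y:[128/3,134/3] z:[127/3,142/3] -> hit [128/3,44], descend [6, 15]
        N6 x:[128/3,44] y:[128/3,133/3] z:[127/3,134/3] -> hit [128/3,44] leaf, test {P0@t=43, P12(miss)}
        N15 x:[128/3,131/3] y:[133/3,134/3] z:[136/3,142/3] -> miss, prune
      N18 x:[45,151/3] y:[130/3,134/3] z:[112/3,122/3] -> miss, prune

order=[0, 5, 23, 1, 11, 8, 6, 15, 18]  |boxes|=9  |leaves|=1  hit=P0

== RESULT ==
[0, 5, 23, 1, 11, 8, 6, 15, 18]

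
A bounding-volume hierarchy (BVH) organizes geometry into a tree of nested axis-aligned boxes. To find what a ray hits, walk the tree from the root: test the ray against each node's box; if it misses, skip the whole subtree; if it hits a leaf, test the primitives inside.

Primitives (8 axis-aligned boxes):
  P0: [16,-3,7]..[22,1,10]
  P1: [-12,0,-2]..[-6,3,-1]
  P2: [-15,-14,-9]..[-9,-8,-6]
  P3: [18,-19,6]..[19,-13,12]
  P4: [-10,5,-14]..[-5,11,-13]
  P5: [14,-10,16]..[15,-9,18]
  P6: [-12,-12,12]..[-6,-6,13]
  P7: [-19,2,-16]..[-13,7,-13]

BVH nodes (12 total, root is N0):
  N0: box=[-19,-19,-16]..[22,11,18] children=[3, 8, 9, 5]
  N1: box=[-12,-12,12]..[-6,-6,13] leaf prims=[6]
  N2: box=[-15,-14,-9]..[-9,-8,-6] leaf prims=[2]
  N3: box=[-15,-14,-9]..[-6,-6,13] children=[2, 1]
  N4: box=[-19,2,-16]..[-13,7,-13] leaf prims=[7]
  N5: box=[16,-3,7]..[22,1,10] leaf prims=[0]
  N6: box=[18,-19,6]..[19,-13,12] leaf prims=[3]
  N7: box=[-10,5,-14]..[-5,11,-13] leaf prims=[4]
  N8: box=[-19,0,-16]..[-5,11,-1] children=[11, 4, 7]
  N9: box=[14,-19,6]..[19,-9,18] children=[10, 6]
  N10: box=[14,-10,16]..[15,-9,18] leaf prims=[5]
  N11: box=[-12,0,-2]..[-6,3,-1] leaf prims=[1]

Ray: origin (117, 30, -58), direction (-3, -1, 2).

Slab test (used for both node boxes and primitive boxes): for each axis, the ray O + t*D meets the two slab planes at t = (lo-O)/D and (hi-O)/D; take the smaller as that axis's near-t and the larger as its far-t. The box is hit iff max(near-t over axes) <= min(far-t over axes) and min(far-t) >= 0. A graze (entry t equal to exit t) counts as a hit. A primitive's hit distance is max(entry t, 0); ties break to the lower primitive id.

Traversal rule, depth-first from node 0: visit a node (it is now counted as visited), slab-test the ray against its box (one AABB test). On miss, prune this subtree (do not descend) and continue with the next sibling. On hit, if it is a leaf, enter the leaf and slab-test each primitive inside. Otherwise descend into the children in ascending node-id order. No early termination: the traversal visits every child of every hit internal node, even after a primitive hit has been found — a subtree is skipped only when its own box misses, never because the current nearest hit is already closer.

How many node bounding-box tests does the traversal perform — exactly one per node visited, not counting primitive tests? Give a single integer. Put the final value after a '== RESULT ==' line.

Trace the traversal:
N0 x:[95/3,136/3] y:[19,49] z:[21,38] -> hit [95/3,38], descend [3, 5, 8, 9]
  N3 x:[41,44] y:[36,44] z:[49/2,71/2] -> miss, prune
  N5 x:[95/3,101/3] y:[29,33] z:[65/2,34] -> hit [65/2,33] leaf, test {P0@t=65/2}
  N8 x:[122/3,136/3] y:[19,30] z:[21,57/2] -> miss, prune
  N9 x:[98/3,103/3] y:[39,49] z:[32,38] -> miss, prune

order=[0, 3, 5, 8, 9]  |boxes|=5  |leaves|=1  hit=P0

== RESULT ==
5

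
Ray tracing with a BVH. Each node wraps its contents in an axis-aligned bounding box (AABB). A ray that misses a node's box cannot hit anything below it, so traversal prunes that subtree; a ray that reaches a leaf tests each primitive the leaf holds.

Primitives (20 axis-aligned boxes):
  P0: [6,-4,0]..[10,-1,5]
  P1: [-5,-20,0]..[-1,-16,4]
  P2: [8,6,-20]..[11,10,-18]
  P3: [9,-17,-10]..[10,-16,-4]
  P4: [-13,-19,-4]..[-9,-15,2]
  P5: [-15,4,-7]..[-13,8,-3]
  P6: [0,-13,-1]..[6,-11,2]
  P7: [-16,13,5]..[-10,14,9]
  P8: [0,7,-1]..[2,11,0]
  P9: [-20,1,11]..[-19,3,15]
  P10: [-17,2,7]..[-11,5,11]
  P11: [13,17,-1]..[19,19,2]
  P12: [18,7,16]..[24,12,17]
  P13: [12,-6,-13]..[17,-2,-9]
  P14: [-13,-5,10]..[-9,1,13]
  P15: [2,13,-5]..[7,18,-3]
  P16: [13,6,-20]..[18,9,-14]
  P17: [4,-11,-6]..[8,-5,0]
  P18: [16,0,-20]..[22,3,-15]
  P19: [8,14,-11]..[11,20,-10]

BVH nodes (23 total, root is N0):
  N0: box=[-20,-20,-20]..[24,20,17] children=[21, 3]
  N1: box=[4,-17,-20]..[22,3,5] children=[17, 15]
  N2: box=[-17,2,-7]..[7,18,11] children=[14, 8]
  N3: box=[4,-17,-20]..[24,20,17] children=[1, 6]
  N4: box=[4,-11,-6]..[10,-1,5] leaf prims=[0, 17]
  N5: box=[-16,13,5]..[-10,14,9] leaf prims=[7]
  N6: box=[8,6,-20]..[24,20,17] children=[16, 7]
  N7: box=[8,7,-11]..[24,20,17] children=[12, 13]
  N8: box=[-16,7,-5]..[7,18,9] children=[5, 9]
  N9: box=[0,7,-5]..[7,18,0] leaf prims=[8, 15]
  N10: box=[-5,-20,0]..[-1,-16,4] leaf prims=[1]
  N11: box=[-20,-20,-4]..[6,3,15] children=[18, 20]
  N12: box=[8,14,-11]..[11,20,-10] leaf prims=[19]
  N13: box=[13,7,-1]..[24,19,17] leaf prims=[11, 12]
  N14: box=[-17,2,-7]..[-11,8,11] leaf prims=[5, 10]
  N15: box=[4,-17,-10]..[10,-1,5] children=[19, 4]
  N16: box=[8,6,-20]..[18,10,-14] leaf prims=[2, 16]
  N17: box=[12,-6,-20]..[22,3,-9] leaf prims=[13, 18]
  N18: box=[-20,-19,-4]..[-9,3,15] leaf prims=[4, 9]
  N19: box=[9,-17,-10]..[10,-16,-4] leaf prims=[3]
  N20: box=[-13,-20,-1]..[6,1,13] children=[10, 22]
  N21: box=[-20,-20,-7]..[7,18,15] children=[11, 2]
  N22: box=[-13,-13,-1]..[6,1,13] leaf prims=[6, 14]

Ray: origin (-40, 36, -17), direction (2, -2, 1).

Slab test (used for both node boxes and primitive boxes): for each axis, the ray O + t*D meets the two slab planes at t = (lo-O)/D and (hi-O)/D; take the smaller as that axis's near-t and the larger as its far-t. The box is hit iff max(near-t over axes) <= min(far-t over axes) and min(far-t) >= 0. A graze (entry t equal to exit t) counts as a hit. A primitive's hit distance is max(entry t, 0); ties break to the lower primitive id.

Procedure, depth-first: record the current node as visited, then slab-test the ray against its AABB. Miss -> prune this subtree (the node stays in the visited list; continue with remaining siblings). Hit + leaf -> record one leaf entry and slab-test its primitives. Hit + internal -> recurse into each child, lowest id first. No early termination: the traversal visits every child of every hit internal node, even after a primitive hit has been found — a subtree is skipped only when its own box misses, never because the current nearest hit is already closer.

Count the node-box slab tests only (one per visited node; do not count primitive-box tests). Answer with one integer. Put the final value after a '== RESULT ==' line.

Walk:
N0 x:[10,32] y:[8,28] z:[-3,34] -> hit [10,28], descend [3, 21]
  N3 x:[22,32] y:[8,53/2] z:[-3,34] -> hit [22,53/2], descend [1, 6]
    N1 x:[22,31] y:[33/2,53/2] z:[-3,22] -> hit [22,22], descend [15, 17]
      N15 x:[22,25] y:[37/2,53/2] z:[7,22] -> hit [22,22], descend [4, 19]
        N4 x:[22,25] y:[37/2,47/2] z:[11,22] -> hit [22,22] leaf, test {P0(miss), P17(miss)}
        N19 x:[49/2,25] y:[26,53/2] z:[7,13] -> miss, prune
      N17 x:[26,31] y:[33/2,21] z:[-3,8] -> miss, prune
    N6 x:[24,32] y:[8,15] z:[-3,34] -> miss, prune
  N21 x:[10,47/2] y:[9,28] z:[10,32] -> hit [10,47/2], descend [2, 11]
    N2 x:[23/2,47/2] y:[9,17] z:[10,28] -> hit [23/2,17], descend [8, 14]
      N8 x:[12,47/2] y:[9,29/2] z:[12,26] -> hit [12,29/2], descend [5, 9]
        N5 x:[12,15] y:[11,23/2] z:[22,26] -> miss, prune
        N9 x:[20,47/2] y:[9,29/2] z:[12,17] -> miss, prune
      N14 x:[23/2,29/2] y:[14,17] z:[10,28] -> hit [14,29/2] leaf, test {P5(miss), P10(miss)}
    N11 x:[10,23] y:[33/2,28] z:[13,32] -> hit [33/2,23], descend [18, 20]
      N18 x:[10,31/2] y:[33/2,55/2] z:[13,32] -> miss, prune
      N20 x:[27/2,23] y:[35/2,28] z:[16,30] -> hit [35/2,23], descend [10, 22]
        N10 x:[35/2,39/2] y:[26,28] z:[17,21] -> miss, prune
        N22 x:[27/2,23] y:[35/2,49/2] z:[16,30] -> hit [35/2,23] leaf, test {P6(miss), P14(miss)}

Visited [0, 3, 1, 15, 4, 19, 17, 6, 21, 2, 8, 5, 9, 14, 11, 18, 20, 10, 22]. Tests: 19 box, 3 leaf. Nearest: miss.

== RESULT ==
19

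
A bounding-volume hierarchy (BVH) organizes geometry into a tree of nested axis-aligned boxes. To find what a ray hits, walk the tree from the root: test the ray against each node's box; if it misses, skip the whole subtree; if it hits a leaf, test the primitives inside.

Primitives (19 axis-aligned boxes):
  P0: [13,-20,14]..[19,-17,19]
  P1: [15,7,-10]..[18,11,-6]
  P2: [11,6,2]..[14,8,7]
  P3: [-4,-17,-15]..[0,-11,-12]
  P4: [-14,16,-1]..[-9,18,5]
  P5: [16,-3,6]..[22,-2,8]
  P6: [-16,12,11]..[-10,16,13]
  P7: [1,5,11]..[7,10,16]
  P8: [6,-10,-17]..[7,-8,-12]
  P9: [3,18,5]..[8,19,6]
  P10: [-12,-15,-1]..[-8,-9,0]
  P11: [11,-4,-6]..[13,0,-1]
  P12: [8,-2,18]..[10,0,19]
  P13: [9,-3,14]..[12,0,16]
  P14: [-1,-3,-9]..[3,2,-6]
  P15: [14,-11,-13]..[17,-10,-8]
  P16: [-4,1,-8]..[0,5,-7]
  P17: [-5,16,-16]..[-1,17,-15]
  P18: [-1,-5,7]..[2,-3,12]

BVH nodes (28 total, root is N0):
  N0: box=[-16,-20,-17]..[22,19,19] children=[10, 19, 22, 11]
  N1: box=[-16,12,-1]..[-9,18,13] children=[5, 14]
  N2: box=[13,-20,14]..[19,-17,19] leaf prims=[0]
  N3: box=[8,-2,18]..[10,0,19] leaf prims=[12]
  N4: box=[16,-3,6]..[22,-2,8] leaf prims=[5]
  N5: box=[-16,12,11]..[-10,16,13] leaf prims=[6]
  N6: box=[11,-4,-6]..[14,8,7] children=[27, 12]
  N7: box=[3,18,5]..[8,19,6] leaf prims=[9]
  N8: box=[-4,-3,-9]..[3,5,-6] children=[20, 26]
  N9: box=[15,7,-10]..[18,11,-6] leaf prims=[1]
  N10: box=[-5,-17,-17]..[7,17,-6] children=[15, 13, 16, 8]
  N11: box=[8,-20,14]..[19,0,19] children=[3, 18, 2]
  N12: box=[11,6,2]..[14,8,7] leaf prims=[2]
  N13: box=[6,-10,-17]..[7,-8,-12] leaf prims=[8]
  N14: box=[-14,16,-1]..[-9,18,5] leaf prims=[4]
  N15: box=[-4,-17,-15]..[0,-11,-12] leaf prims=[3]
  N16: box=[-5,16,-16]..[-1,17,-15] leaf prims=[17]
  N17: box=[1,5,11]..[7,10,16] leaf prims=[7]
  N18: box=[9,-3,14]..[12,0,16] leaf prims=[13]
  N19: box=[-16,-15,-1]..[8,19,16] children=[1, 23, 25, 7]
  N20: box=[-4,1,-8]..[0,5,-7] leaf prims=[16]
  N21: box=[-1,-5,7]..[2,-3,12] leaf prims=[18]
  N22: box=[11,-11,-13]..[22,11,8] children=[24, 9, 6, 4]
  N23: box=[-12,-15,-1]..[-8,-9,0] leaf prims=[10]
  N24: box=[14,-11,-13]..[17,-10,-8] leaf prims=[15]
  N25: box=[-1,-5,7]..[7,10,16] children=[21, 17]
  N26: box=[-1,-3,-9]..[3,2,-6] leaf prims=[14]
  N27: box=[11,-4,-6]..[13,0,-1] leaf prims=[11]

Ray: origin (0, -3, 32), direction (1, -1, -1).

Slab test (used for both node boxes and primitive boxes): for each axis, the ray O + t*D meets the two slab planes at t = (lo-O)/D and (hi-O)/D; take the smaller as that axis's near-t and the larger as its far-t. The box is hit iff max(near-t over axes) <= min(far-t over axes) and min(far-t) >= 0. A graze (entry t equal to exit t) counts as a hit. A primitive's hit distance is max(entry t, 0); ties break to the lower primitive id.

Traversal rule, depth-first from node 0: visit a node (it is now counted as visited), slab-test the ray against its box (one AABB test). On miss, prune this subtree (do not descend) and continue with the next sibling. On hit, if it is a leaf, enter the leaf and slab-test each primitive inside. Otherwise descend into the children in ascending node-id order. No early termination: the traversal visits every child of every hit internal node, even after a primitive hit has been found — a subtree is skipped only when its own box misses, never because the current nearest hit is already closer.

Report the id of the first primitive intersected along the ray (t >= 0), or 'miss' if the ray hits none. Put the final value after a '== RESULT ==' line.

Walk:
N0 x:[-16,22] y:[-22,17] z:[13,49] -> hit [13,17], descend [10, 11, 19, 22]
  N10 x:[-5,7] y:[-20,14] z:[38,49] -> miss, prune
  N11 x:[8,19] y:[-3,17] z:[13,18] -> hit [13,17], descend [2, 3, 18]
    N2 x:[13,19] y:[14,17] z:[13,18] -> hit [14,17] leaf, test {P0@t=14}
    N3 x:[8,10] y:[-3,-1] z:[13,14] -> miss, prune
    N18 x:[9,12] y:[-3,0] z:[16,18] -> miss, prune
  N19 x:[-16,8] y:[-22,12] z:[16,33] -> miss, prune
  N22 x:[11,22] y:[-14,8] z:[24,45] -> miss, prune

8 AABB tests over nodes [0, 10, 11, 2, 3, 18, 19, 22]; 1 leaf entered; closest P0.

== RESULT ==
0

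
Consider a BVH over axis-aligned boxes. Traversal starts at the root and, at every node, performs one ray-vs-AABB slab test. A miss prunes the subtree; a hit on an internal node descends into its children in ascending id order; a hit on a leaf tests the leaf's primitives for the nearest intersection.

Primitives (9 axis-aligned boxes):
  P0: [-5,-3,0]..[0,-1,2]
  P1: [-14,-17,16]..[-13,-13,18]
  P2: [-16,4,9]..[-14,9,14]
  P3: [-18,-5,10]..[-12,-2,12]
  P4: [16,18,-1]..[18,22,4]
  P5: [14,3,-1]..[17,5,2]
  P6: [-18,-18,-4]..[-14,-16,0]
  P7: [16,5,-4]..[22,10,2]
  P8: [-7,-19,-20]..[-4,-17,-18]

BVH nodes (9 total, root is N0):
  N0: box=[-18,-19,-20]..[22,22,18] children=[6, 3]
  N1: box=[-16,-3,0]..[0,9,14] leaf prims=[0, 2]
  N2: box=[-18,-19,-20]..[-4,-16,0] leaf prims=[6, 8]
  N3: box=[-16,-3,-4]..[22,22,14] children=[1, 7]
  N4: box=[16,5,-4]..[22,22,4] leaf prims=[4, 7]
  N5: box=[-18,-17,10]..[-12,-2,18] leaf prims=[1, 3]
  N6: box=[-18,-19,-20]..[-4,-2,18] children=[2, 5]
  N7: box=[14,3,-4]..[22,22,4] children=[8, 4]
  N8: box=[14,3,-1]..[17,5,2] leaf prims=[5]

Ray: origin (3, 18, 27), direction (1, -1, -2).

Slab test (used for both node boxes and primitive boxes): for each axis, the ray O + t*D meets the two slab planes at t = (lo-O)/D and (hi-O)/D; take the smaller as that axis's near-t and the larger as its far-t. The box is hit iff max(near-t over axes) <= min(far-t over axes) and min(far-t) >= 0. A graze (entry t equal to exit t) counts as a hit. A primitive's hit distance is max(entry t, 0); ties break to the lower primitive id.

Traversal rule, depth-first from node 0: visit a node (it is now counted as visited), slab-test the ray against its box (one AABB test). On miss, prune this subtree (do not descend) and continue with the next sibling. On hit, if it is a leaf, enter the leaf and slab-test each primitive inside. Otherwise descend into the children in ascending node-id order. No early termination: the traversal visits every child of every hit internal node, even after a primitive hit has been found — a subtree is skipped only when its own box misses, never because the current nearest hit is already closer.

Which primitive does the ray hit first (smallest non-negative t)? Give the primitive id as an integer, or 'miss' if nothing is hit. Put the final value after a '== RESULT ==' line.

Traverse from the root:
N0 x:[-21,19] y:[-4,37] z:[9/2,47/2] -> hit [9/2,19], descend [3, 6]
  N3 x:[-19,19] y:[-4,21] z:[13/2,31/2] -> hit [13/2,31/2], descend [1, 7]
    N1 x:[-19,-3] y:[9,21] z:[13/2,27/2] -> miss, prune
    N7 x:[11,19] y:[-4,15] z:[23/2,31/2] -> hit [23/2,15], descend [4, 8]
      N4 x:[13,19] y:[-4,13] z:[23/2,31/2] -> hit [13,13] leaf, test {P4(miss), P7@t=13}
      N8 x:[11,14] y:[13,15] z:[25/2,14] -> hit [13,14] leaf, test {P5@t=13}
  N6 x:[-21,-7] y:[20,37] z:[9/2,47/2] -> miss, prune

7 AABB tests over nodes [0, 3, 1, 7, 4, 8, 6]; 2 leaves entered; closest P5.

== RESULT ==
5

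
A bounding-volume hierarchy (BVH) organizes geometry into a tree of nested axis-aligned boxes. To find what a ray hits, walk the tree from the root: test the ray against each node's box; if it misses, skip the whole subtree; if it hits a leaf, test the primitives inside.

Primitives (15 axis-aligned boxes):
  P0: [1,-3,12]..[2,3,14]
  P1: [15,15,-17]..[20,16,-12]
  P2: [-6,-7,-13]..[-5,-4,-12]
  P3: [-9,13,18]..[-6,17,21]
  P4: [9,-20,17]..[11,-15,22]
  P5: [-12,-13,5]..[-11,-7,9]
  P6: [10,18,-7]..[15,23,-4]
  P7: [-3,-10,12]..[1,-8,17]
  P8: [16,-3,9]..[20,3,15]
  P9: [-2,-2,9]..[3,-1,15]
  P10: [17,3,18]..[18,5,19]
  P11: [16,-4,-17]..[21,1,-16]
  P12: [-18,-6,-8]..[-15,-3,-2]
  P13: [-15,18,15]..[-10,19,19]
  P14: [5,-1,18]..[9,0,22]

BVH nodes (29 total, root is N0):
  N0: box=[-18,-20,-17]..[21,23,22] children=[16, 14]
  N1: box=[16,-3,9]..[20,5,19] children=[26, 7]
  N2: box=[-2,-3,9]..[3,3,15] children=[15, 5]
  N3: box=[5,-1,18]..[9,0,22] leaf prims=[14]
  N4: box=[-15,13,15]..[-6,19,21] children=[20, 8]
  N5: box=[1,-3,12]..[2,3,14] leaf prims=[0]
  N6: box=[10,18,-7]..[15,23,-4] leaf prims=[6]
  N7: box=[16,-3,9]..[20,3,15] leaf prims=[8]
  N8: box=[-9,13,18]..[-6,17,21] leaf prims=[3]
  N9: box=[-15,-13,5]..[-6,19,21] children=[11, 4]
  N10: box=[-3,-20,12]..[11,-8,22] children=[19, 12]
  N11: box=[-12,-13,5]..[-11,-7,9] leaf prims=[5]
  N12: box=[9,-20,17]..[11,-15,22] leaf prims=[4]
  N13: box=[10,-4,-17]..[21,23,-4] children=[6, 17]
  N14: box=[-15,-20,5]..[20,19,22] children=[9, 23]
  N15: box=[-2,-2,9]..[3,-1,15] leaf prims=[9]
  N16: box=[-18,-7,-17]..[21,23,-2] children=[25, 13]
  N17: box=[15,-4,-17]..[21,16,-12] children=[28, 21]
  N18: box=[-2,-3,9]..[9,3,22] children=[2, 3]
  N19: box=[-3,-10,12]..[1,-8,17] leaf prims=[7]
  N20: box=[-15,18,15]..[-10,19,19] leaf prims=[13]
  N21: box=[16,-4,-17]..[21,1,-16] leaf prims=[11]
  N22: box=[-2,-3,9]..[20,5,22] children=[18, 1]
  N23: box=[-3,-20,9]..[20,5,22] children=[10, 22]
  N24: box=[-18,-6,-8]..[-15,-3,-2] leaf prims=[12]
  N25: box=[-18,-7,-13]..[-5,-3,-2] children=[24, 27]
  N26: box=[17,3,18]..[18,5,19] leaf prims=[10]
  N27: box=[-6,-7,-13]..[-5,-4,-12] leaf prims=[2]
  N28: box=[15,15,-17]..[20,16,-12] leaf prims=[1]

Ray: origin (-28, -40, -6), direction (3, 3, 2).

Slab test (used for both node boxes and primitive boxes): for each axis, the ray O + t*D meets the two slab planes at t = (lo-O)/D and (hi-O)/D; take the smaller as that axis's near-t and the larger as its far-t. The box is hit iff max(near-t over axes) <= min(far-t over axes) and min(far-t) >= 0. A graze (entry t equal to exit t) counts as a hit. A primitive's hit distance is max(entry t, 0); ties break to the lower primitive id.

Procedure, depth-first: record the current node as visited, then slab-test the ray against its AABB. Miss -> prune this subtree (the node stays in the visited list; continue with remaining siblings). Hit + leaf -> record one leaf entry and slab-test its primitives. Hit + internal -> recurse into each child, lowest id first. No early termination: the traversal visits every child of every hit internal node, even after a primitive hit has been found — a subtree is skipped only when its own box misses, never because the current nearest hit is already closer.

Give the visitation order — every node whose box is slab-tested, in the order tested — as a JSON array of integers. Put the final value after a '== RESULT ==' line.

Trace the traversal:
N0 x:[10/3,49/3] y:[20/3,21] z:[-11/2,14] -> hit [20/3,14], descend [14, 16]
  N14 x:[13/3,16] y:[20/3,59/3] z:[11/2,14] -> hit [20/3,14], descend [9, 23]
    N9 x:[13/3,22/3] y:[9,59/3] z:[11/2,27/2] -> miss, prune
    N23 x:[25/3,16] y:[20/3,15] z:[15/2,14] -> hit [25/3,14], descend [10, 22]
      N10 x:[25/3,13] y:[20/3,32/3] z:[9,14] -> hit [9,32/3], descend [12, 19]
        N12 x:[37/3,13] y:[20/3,25/3] z:[23/2,14] -> miss, prune
        N19 x:[25/3,29/3] y:[10,32/3] z:[9,23/2] -> miss, prune
      N22 x:[26/3,16] y:[37/3,15] z:[15/2,14] -> hit [37/3,14], descend [1, 18]
        N1 x:[44/3,16] y:[37/3,15] z:[15/2,25/2] -> miss, prune
        N18 x:[26/3,37/3] y:[37/3,43/3] z:[15/2,14] -> hit [37/3,37/3], descend [2, 3]
          N2 x:[26/3,31/3] y:[37/3,43/3] z:[15/2,21/2] -> miss, prune
          N3 x:[11,37/3] y:[13,40/3] z:[12,14] -> miss, prune
  N16 x:[10/3,49/3] y:[11,21] z:[-11/2,2] -> miss, prune

Summary -> nodes [0, 14, 9, 23, 10, 12, 19, 22, 1, 18, 2, 3, 16]; box-tests=13; leaf-entries=0; first=miss

== RESULT ==
[0, 14, 9, 23, 10, 12, 19, 22, 1, 18, 2, 3, 16]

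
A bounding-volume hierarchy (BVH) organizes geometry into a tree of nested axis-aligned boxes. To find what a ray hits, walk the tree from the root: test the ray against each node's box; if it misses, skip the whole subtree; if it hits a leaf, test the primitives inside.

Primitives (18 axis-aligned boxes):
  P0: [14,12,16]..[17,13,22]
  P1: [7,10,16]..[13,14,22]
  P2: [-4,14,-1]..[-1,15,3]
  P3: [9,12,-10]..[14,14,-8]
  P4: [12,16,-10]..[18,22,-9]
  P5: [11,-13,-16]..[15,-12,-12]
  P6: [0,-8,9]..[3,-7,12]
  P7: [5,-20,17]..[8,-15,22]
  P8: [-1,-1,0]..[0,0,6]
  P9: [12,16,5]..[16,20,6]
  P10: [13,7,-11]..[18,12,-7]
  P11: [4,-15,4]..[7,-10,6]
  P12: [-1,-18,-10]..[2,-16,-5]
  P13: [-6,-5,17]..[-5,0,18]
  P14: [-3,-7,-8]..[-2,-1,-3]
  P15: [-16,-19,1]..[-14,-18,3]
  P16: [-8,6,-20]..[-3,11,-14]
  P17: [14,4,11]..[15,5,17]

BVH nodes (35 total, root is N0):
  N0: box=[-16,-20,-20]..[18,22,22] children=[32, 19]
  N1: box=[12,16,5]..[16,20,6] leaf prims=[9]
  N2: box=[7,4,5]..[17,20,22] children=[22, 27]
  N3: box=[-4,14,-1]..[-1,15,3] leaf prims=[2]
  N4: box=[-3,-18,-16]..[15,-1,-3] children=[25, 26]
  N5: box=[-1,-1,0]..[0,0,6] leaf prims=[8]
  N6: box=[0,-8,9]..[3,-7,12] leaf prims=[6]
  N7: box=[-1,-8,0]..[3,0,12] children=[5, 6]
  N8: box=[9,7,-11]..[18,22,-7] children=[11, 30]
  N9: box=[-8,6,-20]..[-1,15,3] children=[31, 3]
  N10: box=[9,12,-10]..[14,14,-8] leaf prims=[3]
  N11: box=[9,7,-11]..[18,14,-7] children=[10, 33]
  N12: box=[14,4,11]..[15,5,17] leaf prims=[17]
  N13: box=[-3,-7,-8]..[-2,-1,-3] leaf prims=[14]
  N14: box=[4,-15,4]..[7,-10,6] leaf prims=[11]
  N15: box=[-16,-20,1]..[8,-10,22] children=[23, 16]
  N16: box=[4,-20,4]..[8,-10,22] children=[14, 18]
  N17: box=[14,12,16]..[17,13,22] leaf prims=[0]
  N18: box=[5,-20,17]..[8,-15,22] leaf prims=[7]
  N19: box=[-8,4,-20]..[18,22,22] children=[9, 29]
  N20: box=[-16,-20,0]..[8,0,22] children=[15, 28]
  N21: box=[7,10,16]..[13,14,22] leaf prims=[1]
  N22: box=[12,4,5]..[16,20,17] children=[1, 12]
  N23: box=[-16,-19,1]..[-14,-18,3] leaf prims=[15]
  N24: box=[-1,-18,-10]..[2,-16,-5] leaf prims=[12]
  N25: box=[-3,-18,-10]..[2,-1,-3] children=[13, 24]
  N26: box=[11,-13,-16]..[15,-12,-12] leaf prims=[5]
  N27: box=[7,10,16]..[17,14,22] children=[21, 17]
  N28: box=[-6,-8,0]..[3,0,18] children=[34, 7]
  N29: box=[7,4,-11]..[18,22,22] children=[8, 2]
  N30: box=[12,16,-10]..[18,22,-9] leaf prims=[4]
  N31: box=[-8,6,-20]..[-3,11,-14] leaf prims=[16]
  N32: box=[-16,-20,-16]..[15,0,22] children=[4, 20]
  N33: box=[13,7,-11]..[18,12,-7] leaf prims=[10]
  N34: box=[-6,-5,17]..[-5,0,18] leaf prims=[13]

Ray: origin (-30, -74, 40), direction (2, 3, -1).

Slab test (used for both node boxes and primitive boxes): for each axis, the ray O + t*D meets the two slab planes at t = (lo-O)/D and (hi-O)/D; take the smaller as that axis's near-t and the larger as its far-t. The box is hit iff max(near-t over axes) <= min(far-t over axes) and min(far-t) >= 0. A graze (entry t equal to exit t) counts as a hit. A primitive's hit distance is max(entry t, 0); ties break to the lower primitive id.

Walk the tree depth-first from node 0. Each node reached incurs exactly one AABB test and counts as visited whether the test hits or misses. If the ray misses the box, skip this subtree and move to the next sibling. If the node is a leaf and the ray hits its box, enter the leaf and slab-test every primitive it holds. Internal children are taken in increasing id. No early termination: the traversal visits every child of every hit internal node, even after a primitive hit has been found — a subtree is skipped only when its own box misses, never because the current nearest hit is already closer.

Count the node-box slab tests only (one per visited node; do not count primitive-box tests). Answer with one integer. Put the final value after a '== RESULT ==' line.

Traverse from the root:
N0 x:[7,24] y:[18,32] z:[18,60] -> hit [18,24], descend [19, 32]
  N19 x:[11,24] y:[26,32] z:[18,60] -> miss, prune
  N32 x:[7,45/2] y:[18,74/3] z:[18,56] -> hit [18,45/2], descend [4, 20]
    N4 x:[27/2,45/2] y:[56/3,73/3] z:[43,56] -> miss, prune
    N20 x:[7,19] y:[18,74/3] z:[18,40] -> hit [18,19], descend [15, 28]
      N15 x:[7,19] y:[18,64/3] z:[18,39] -> hit [18,19], descend [16, 23]
        N16 x:[17,19] y:[18,64/3] z:[18,36] -> hit [18,19], descend [14, 18]
          N14 x:[17,37/2] y:[59/3,64/3] z:[34,36] -> miss, prune
          N18 x:[35/2,19] y:[18,59/3] z:[18,23] -> hit [18,19] leaf, test {P7@t=18}
        N23 x:[7,8] y:[55/3,56/3] z:[37,39] -> miss, prune
      N28 x:[12,33/2] y:[22,74/3] z:[22,40] -> miss, prune

11 AABB tests over nodes [0, 19, 32, 4, 20, 15, 16, 14, 18, 23, 28]; 1 leaf entered; closest P7.

== RESULT ==
11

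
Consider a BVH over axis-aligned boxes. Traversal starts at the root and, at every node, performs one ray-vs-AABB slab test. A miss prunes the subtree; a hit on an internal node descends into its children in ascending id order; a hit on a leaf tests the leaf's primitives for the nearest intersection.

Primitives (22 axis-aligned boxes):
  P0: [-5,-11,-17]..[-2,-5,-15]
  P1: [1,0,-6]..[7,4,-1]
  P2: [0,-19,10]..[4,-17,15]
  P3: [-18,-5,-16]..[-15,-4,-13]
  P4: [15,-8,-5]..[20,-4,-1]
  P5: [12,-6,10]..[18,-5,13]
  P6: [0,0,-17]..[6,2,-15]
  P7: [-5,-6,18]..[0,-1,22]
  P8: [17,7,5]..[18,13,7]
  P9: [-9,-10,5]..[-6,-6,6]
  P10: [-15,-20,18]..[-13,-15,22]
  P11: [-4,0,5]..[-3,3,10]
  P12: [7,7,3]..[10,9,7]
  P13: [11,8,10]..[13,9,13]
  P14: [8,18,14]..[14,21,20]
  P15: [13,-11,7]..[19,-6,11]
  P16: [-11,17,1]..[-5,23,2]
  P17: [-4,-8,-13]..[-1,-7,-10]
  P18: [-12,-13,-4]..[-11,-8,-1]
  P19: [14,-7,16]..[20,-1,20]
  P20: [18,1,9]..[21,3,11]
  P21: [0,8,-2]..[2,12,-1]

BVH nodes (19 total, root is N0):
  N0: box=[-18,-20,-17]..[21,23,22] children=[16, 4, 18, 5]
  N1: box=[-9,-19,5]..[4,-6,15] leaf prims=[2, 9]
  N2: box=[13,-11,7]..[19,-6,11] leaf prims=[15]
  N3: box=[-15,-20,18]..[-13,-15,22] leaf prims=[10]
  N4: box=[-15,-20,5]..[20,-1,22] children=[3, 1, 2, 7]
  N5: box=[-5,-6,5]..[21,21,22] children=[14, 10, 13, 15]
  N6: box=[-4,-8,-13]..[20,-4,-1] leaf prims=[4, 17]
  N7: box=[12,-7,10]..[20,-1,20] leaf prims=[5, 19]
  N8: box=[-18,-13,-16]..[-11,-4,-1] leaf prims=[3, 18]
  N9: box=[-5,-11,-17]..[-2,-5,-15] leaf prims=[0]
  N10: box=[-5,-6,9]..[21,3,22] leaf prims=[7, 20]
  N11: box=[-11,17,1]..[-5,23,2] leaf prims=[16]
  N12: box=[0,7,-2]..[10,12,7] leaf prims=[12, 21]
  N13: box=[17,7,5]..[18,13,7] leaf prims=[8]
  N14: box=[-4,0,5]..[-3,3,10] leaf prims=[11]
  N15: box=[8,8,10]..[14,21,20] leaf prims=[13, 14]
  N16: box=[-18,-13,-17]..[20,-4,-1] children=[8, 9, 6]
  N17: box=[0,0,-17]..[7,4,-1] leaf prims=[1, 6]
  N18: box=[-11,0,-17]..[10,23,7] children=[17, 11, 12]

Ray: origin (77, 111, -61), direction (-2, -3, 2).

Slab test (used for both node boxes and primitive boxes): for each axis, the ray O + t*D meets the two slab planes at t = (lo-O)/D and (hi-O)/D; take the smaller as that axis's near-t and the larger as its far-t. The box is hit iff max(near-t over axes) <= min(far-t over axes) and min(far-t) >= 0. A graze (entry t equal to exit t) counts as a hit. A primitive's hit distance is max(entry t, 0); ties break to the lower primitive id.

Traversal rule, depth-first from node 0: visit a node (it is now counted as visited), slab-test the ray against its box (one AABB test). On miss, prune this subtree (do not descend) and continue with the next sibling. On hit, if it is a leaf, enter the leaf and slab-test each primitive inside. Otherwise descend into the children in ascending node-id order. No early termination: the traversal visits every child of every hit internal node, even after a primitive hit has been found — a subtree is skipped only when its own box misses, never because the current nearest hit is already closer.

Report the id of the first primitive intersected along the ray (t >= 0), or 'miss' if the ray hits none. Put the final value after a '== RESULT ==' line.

Walk:
N0 x:[28,95/2] y:[88/3,131/3] z:[22,83/2] -> hit [88/3,83/2], descend [4, 5, 16, 18]
  N4 x:[57/2,46] y:[112/3,131/3] z:[33,83/2] -> hit [112/3,83/2], descend [1, 2, 3, 7]
    N1 x:[73/2,43] y:[39,130/3] z:[33,38] -> miss, prune
    N2 x:[29,32] y:[39,122/3] z:[34,36] -> miss, prune
    N3 x:[45,46] y:[42,131/3] z:[79/2,83/2] -> miss, prune
    N7 x:[57/2,65/2] y:[112/3,118/3] z:[71/2,81/2] -> miss, prune
  N5 x:[28,41] y:[30,39] z:[33,83/2] -> hit [33,39], descend [10, 13, 14, 15]
    N10 x:[28,41] y:[36,39] z:[35,83/2] -> hit [36,39] leaf, test {P7(miss), P20(miss)}
    N13 x:[59/2,30] y:[98/3,104/3] z:[33,34] -> miss, prune
    N14 x:[40,81/2] y:[36,37] z:[33,71/2] -> miss, prune
    N15 x:[63/2,69/2] y:[30,103/3] z:[71/2,81/2] -> miss, prune
  N16 x:[57/2,95/2] y:[115/3,124/3] z:[22,30] -> miss, prune
  N18 x:[67/2,44] y:[88/3,37] z:[22,34] -> hit [67/2,34], descend [11, 12, 17]
    N11 x:[41,44] y:[88/3,94/3] z:[31,63/2] -> miss, prune
    N12 x:[67/2,77/2] y:[33,104/3] z:[59/2,34] -> hit [67/2,34] leaf, test {P12@t=34, P21(miss)}
    N17 x:[35,77/2] y:[107/3,37] z:[22,30] -> miss, prune

Summary -> nodes [0, 4, 1, 2, 3, 7, 5, 10, 13, 14, 15, 16, 18, 11, 12, 17]; box-tests=16; leaf-entries=2; first=P12

== RESULT ==
12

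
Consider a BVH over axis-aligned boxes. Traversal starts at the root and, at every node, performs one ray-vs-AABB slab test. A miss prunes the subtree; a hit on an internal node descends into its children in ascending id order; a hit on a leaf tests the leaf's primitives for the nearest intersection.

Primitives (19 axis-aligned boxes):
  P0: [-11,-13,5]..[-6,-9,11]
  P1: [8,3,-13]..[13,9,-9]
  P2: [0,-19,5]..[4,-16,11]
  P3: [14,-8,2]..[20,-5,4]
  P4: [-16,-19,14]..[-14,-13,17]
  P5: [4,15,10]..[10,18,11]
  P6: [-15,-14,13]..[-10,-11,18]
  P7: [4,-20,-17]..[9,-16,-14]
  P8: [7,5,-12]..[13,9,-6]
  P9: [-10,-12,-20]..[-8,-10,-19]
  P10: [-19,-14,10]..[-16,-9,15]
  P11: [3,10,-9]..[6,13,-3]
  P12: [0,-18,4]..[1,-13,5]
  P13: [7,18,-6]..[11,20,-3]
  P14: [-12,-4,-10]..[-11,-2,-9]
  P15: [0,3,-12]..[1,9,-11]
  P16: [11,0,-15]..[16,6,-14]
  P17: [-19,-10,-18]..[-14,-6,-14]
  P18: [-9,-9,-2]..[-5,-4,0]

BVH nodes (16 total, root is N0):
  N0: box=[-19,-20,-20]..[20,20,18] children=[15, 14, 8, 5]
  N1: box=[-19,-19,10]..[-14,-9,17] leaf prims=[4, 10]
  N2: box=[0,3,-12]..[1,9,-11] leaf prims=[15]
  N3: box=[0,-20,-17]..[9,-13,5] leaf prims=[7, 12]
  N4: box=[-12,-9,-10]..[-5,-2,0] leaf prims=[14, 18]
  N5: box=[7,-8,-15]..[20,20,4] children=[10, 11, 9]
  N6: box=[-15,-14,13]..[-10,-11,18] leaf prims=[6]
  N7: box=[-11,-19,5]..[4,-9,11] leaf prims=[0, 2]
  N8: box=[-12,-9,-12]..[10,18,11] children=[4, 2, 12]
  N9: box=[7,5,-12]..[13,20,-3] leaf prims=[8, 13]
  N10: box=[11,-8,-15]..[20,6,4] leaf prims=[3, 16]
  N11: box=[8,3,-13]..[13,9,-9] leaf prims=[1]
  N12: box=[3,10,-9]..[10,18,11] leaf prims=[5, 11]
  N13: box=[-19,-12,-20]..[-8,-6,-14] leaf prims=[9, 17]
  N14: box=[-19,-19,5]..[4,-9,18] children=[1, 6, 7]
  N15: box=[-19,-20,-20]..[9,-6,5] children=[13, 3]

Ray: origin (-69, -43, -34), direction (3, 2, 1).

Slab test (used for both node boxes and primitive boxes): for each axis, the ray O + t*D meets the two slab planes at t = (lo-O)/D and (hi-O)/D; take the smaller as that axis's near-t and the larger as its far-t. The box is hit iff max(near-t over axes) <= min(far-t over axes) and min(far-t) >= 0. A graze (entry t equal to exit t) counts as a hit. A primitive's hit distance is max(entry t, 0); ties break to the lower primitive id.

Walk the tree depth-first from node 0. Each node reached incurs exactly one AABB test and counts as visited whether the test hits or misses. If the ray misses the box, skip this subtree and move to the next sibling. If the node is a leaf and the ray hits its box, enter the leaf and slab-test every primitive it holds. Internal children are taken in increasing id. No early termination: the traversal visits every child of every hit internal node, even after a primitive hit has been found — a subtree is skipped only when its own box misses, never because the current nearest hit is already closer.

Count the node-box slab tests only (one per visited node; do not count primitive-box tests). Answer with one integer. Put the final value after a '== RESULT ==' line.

Trace the traversal:
N0 x:[50/3,89/3] y:[23/2,63/2] z:[14,52] -> hit [50/3,89/3], descend [5, 8, 14, 15]
  N5 x:[76/3,89/3] y:[35/2,63/2] z:[19,38] -> hit [76/3,89/3], descend [9, 10, 11]
    N9 x:[76/3,82/3] y:[24,63/2] z:[22,31] -> hit [76/3,82/3] leaf, test {P8@t=76/3, P13(miss)}
    N10 x:[80/3,89/3] y:[35/2,49/2] z:[19,38] -> miss, prune
    N11 x:[77/3,82/3] y:[23,26] z:[21,25] -> miss, prune
  N8 x:[19,79/3] y:[17,61/2] z:[22,45] -> hit [22,79/3], descend [2, 4, 12]
    N2 x:[23,70/3] y:[23,26] z:[22,23] -> hit [23,23] leaf, test {P15@t=23}
    N4 x:[19,64/3] y:[17,41/2] z:[24,34] -> miss, prune
    N12 x:[24,79/3] y:[53/2,61/2] z:[25,45] -> miss, prune
  N14 x:[50/3,73/3] y:[12,17] z:[39,52] -> miss, prune
  N15 x:[50/3,26] y:[23/2,37/2] z:[14,39] -> hit [50/3,37/2], descend [3, 13]
    N3 x:[23,26] y:[23/2,15] z:[17,39] -> miss, prune
    N13 x:[50/3,61/3] y:[31/2,37/2] z:[14,20] -> hit [50/3,37/2] leaf, test {P9(miss), P17@t=50/3}

13 AABB tests over nodes [0, 5, 9, 10, 11, 8, 2, 4, 12, 14, 15, 3, 13]; 3 leaves entered; closest P17.

== RESULT ==
13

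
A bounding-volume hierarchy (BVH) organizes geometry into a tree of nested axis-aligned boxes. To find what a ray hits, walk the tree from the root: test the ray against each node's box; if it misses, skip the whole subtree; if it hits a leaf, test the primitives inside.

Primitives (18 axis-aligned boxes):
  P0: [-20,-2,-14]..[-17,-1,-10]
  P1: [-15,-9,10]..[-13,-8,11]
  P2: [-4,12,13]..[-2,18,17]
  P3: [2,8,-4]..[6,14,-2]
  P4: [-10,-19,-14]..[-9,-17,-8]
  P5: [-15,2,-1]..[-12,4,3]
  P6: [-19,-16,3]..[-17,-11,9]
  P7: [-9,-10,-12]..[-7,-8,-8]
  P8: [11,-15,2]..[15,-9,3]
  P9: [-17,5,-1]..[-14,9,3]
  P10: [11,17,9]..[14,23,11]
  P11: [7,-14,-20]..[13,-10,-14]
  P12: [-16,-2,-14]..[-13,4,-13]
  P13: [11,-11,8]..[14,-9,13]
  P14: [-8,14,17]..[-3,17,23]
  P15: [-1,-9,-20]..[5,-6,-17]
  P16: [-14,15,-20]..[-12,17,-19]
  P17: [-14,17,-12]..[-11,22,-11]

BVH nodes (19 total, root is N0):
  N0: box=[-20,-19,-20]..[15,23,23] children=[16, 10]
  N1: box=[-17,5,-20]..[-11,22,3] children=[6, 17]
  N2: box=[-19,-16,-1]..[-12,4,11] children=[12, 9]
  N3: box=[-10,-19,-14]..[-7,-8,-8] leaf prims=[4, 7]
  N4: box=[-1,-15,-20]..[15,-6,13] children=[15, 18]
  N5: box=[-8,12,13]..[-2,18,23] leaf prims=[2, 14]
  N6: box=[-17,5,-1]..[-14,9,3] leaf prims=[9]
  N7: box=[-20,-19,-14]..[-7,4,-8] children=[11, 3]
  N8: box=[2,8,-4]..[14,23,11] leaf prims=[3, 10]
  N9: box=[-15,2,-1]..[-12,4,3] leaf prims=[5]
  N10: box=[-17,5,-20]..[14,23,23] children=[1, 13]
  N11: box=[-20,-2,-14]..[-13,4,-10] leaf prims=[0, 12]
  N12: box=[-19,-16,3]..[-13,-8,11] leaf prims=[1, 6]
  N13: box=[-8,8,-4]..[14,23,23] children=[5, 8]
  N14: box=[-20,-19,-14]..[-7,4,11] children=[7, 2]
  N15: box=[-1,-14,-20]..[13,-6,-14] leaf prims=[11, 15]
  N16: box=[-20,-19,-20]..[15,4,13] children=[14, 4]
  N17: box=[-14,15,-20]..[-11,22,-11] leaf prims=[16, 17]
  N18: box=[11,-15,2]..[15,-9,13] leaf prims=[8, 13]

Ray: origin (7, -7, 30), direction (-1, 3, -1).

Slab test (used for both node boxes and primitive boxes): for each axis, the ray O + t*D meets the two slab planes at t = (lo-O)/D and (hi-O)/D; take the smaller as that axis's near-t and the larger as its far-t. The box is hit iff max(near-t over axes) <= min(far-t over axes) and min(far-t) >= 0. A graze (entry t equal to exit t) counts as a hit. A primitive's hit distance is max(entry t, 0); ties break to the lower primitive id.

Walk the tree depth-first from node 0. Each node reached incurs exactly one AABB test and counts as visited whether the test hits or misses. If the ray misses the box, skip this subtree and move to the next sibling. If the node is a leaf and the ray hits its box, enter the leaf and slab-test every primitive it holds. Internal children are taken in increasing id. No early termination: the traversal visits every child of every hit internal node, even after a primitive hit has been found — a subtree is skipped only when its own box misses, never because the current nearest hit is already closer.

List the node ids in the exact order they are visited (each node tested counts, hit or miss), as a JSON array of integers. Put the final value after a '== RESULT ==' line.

Walk:
N0 x:[-8,27] y:[-4,10] z:[7,50] -> hit [7,10], descend [10, 16]
  N10 x:[-7,24] y:[4,10] z:[7,50] -> hit [7,10], descend [1, 13]
    N1 x:[18,24] y:[4,29/3] z:[27,50] -> miss, prune
    N13 x:[-7,15] y:[5,10] z:[7,34] -> hit [7,10], descend [5, 8]
      N5 x:[9,15] y:[19/3,25/3] z:[7,17] -> miss, prune
      N8 x:[-7,5] y:[5,10] z:[19,34] -> miss, prune
  N16 x:[-8,27] y:[-4,11/3] z:[17,50] -> miss, prune

Visited [0, 10, 1, 13, 5, 8, 16]. Tests: 7 box, 0 leaf. Nearest: miss.

== RESULT ==
[0, 10, 1, 13, 5, 8, 16]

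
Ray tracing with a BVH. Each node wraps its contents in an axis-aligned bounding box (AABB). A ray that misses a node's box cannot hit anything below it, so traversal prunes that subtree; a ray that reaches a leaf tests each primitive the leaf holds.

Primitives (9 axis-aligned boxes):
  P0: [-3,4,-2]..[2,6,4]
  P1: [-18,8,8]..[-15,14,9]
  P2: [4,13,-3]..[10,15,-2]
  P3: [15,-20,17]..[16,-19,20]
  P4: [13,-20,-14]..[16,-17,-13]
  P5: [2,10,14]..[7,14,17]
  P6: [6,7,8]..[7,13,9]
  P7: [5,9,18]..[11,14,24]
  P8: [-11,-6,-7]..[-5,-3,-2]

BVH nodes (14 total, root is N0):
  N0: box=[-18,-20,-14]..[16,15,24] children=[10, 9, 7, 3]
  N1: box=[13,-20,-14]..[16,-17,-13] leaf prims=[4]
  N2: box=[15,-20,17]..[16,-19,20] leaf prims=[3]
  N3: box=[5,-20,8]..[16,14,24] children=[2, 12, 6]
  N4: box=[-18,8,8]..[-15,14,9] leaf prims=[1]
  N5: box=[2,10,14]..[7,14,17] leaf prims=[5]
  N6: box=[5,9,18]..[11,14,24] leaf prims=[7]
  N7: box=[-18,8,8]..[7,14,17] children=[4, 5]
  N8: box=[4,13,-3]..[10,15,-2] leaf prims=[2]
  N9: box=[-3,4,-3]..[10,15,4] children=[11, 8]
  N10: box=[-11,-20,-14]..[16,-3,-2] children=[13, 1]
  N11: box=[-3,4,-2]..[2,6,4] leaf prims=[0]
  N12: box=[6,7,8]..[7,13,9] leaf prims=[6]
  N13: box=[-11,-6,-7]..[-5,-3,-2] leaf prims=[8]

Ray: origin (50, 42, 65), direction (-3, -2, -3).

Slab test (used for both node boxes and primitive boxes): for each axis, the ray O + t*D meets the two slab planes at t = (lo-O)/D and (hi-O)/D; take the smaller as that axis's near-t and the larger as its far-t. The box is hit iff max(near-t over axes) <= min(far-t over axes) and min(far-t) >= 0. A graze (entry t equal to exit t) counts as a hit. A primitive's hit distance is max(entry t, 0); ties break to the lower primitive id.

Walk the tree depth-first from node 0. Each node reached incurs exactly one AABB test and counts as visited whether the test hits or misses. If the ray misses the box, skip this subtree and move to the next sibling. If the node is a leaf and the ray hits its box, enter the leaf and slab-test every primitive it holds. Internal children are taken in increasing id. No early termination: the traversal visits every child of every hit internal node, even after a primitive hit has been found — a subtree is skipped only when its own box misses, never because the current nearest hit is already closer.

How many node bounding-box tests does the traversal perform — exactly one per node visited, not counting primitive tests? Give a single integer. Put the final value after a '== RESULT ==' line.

Walk:
N0 x:[34/3,68/3] y:[27/2,31] z:[41/3,79/3] -> hit [41/3,68/3], descend [3, 7, 9, 10]
  N3 x:[34/3,15] y:[14,31] z:[41/3,19] -> hit [14,15], descend [2, 6, 12]
    N2 x:[34/3,35/3] y:[61/2,31] z:[15,16] -> miss, prune
    N6 x:[13,15] y:[14,33/2] z:[41/3,47/3] -> hit [14,15] leaf, test {P7@t=14}
    N12 x:[43/3,44/3] y:[29/2,35/2] z:[56/3,19] -> miss, prune
  N7 x:[43/3,68/3] y:[14,17] z:[16,19] -> hit [16,17], descend [4, 5]
    N4 x:[65/3,68/3] y:[14,17] z:[56/3,19] -> miss, prune
    N5 x:[43/3,16] y:[14,16] z:[16,17] -> hit [16,16] leaf, test {P5@t=16}
  N9 x:[40/3,53/3] y:[27/2,19] z:[61/3,68/3] -> miss, prune
  N10 x:[34/3,61/3] y:[45/2,31] z:[67/3,79/3] -> miss, prune

order=[0, 3, 2, 6, 12, 7, 4, 5, 9, 10]  |boxes|=10  |leaves|=2  hit=P7

== RESULT ==
10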